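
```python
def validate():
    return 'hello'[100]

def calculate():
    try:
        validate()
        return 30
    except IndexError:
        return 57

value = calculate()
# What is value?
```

Step-by-step execution trace:
1. `calculate()` calls `validate()`.
2. `validate()` evaluates `'hello'[100]`, which raises IndexError; it propagates to the caller.
3. `return 30` is not reached.
4. `except IndexError` in calculate matches → returns 57.
5. value = 57.
Result: 57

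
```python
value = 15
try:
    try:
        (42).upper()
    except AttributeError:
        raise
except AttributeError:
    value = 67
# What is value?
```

Step-by-step execution trace:
1. Inner try: `(42).upper()` raises AttributeError.
2. Inner `except AttributeError` matches; bare `raise` re-raises the same AttributeError.
3. Outer `except AttributeError` matches → value = 67.
Result: 67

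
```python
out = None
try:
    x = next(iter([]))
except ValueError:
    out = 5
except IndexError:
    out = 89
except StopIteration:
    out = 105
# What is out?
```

Step-by-step execution trace:
1. `x = next(iter([]))` raises StopIteration.
2. `except ValueError` does not match StopIteration; skipped.
3. `except IndexError` does not match StopIteration; skipped.
4. `except StopIteration` matches → out = 105.
Result: 105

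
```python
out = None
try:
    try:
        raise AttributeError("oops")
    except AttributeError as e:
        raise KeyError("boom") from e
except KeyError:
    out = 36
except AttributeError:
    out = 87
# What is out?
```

Step-by-step execution trace:
1. Inner try raises AttributeError; inner `except AttributeError as e` catches it.
2. `raise KeyError(...) from e` raises KeyError (AttributeError is attached as __cause__, but only KeyError is active).
3. Outer `except KeyError` matches → out = 36.
4. `except AttributeError` is not reached.
Result: 36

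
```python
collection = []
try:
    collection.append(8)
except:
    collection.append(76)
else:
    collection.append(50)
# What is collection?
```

Step-by-step execution trace:
1. try: `collection.append(8)` → collection = [8]. No exception raised.
2. `except` is skipped.
3. `else` runs (try completed without exception): `collection.append(50)` → collection = [8, 50].
Result: [8, 50]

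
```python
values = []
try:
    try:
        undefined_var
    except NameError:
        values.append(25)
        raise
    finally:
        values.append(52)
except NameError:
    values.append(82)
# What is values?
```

Step-by-step execution trace:
1. Inner try: `undefined_var` raises NameError.
2. Inner `except NameError` matches → `values.append(25)` → values = [25].
3. bare `raise` re-raises NameError.
4. Inner `finally` runs during unwinding: `values.append(52)` → values = [25, 52].
5. Outer `except NameError` matches → `values.append(82)` → values = [25, 52, 82].
Result: [25, 52, 82]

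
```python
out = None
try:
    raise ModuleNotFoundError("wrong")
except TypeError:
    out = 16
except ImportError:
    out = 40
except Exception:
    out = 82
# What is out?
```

Step-by-step execution trace:
1. `raise ModuleNotFoundError(...)` raises ModuleNotFoundError.
2. `except TypeError` does not match (ModuleNotFoundError is not a subclass of TypeError); skipped.
3. `except ImportError` matches (ModuleNotFoundError is a subclass of ImportError) → out = 40.
4. `except Exception` is not reached.
Result: 40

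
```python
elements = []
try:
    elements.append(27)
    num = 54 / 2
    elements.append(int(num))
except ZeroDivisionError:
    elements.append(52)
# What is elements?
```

Step-by-step execution trace:
1. try: `elements.append(27)` → elements = [27].
2. `num = 54 / 2` → num = 27.0. No exception raised.
3. `elements.append(int(num))` → elements = [27, 27].
4. `except ZeroDivisionError` is skipped (no exception was raised).
Result: [27, 27]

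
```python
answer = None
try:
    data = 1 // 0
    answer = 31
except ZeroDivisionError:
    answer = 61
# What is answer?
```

Step-by-step execution trace:
1. `data = 1 // 0` raises ZeroDivisionError.
2. `answer = 31` is not reached.
3. `except ZeroDivisionError` matches → answer = 61.
Result: 61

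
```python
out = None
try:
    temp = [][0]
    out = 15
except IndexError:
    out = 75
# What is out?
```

Step-by-step execution trace:
1. `temp = [][0]` raises IndexError.
2. `out = 15` is not reached.
3. `except IndexError` matches → out = 75.
Result: 75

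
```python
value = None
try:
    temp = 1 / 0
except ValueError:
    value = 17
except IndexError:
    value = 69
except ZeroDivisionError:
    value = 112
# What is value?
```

Step-by-step execution trace:
1. `temp = 1 / 0` raises ZeroDivisionError.
2. `except ValueError` does not match ZeroDivisionError; skipped.
3. `except IndexError` does not match ZeroDivisionError; skipped.
4. `except ZeroDivisionError` matches → value = 112.
Result: 112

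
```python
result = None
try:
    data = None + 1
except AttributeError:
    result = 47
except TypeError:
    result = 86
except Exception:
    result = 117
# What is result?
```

Step-by-step execution trace:
1. `data = None + 1` raises TypeError.
2. `except AttributeError` does not match TypeError; skipped.
3. `except TypeError` matches → result = 86.
4. Remaining except clauses are skipped.
Result: 86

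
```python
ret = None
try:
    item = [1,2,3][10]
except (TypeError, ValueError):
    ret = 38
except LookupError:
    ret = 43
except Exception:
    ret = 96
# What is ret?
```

Step-by-step execution trace:
1. `item = [1,2,3][10]` raises IndexError.
2. `except (TypeError, ValueError)` does not match IndexError; skipped.
3. `except LookupError` matches (IndexError is a subclass of LookupError) → ret = 43.
4. `except Exception` is not reached.
Result: 43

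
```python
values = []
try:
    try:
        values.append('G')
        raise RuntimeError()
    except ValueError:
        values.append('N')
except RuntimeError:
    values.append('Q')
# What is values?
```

Step-by-step execution trace:
1. Inner try: `values.append('G')` → values = ['G'].
2. `raise RuntimeError()` raises RuntimeError.
3. Inner `except ValueError` does not match RuntimeError; exception propagates to outer try.
4. Outer `except RuntimeError` matches → `values.append('Q')` → values = ['G', 'Q'].
Result: ['G', 'Q']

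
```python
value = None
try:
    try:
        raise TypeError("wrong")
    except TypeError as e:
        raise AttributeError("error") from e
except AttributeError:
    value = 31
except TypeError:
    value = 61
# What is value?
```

Step-by-step execution trace:
1. Inner try raises TypeError; inner `except TypeError as e` catches it.
2. `raise AttributeError(...) from e` raises AttributeError (TypeError is attached as __cause__, but only AttributeError is active).
3. Outer `except AttributeError` matches → value = 31.
4. `except TypeError` is not reached.
Result: 31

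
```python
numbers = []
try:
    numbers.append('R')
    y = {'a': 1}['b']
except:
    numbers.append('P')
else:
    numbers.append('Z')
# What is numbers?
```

Step-by-step execution trace:
1. try: `numbers.append('R')` → numbers = ['R'].
2. `y = {'a': 1}['b']` raises KeyError.
3. bare `except` matches → `numbers.append('P')` → numbers = ['R', 'P'].
4. `else` is skipped (an exception was raised).
Result: ['R', 'P']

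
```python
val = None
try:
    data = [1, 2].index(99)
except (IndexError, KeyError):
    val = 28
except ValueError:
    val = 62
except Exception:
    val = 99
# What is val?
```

Step-by-step execution trace:
1. `data = [1, 2].index(99)` raises ValueError.
2. `except (IndexError, KeyError)` does not match ValueError; skipped.
3. `except ValueError` matches (exact type match) → val = 62.
4. `except Exception` is not reached.
Result: 62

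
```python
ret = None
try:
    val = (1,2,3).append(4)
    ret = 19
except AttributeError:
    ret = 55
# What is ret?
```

Step-by-step execution trace:
1. `val = (1,2,3).append(4)` raises AttributeError.
2. `ret = 19` is not reached.
3. `except AttributeError` matches → ret = 55.
Result: 55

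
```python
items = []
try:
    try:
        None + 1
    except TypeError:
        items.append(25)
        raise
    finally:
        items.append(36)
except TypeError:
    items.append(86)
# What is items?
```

Step-by-step execution trace:
1. Inner try: `None + 1` raises TypeError.
2. Inner `except TypeError` matches → `items.append(25)` → items = [25].
3. bare `raise` re-raises TypeError.
4. Inner `finally` runs during unwinding: `items.append(36)` → items = [25, 36].
5. Outer `except TypeError` matches → `items.append(86)` → items = [25, 36, 86].
Result: [25, 36, 86]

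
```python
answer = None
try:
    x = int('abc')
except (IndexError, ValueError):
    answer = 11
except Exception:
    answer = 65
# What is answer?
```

Step-by-step execution trace:
1. `x = int('abc')` raises ValueError.
2. `except (IndexError, ValueError)` matches (ValueError is in the tuple) → answer = 11.
3. `except Exception` is not reached.
Result: 11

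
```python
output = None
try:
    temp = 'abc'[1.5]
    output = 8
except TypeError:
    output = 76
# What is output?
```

Step-by-step execution trace:
1. `temp = 'abc'[1.5]` raises TypeError.
2. `output = 8` is not reached.
3. `except TypeError` matches → output = 76.
Result: 76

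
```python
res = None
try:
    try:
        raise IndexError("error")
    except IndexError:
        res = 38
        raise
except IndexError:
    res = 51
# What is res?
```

Step-by-step execution trace:
1. Inner try: `raise IndexError("error")` raises IndexError.
2. Inner `except IndexError` matches → res = 38.
3. bare `raise` re-raises the same IndexError.
4. Outer `except IndexError` matches → res = 51.
Result: 51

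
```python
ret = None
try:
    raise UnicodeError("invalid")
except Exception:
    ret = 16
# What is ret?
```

Step-by-step execution trace:
1. `raise UnicodeError(...)` raises UnicodeError.
2. `except Exception` matches (UnicodeError is a subclass of Exception) → ret = 16.
Result: 16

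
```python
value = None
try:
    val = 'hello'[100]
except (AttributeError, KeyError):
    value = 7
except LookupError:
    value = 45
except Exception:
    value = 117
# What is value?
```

Step-by-step execution trace:
1. `val = 'hello'[100]` raises IndexError.
2. `except (AttributeError, KeyError)` does not match IndexError; skipped.
3. `except LookupError` matches (IndexError is a subclass of LookupError) → value = 45.
4. `except Exception` is not reached.
Result: 45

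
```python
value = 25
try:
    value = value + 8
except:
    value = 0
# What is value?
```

Step-by-step execution trace:
1. value starts at 25.
2. try: `value = value + 8` → value = 33. No exception raised.
3. `except` is skipped.
Result: 33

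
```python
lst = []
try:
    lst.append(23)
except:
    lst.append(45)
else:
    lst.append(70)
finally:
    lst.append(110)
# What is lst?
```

Step-by-step execution trace:
1. try: `lst.append(23)` → lst = [23]. No exception raised.
2. `except` is skipped.
3. `else` runs: `lst.append(70)` → lst = [23, 70].
4. `finally` always runs: `lst.append(110)` → lst = [23, 70, 110].
Result: [23, 70, 110]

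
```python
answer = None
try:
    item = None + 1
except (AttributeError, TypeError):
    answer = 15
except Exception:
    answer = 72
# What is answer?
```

Step-by-step execution trace:
1. `item = None + 1` raises TypeError.
2. `except (AttributeError, TypeError)` matches (TypeError is in the tuple) → answer = 15.
3. `except Exception` is not reached.
Result: 15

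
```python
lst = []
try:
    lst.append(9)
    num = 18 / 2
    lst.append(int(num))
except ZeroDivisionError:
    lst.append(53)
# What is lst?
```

Step-by-step execution trace:
1. try: `lst.append(9)` → lst = [9].
2. `num = 18 / 2` → num = 9.0. No exception raised.
3. `lst.append(int(num))` → lst = [9, 9].
4. `except ZeroDivisionError` is skipped (no exception was raised).
Result: [9, 9]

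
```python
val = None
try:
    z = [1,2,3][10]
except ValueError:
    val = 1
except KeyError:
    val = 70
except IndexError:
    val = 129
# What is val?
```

Step-by-step execution trace:
1. `z = [1,2,3][10]` raises IndexError.
2. `except ValueError` does not match IndexError; skipped.
3. `except KeyError` does not match IndexError; skipped.
4. `except IndexError` matches → val = 129.
Result: 129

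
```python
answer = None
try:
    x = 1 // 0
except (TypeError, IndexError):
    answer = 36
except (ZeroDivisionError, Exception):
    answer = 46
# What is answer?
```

Step-by-step execution trace:
1. `x = 1 // 0` raises ZeroDivisionError.
2. `except (TypeError, IndexError)` does not match ZeroDivisionError; skipped.
3. `except (ZeroDivisionError, Exception)` matches (ZeroDivisionError is in the tuple) → answer = 46.
Result: 46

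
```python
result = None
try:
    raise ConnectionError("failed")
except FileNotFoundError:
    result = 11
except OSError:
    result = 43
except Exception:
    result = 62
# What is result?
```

Step-by-step execution trace:
1. `raise ConnectionError(...)` raises ConnectionError.
2. `except FileNotFoundError` does not match (ConnectionError is not a subclass of FileNotFoundError); skipped.
3. `except OSError` matches (ConnectionError is a subclass of OSError) → result = 43.
4. `except Exception` is not reached.
Result: 43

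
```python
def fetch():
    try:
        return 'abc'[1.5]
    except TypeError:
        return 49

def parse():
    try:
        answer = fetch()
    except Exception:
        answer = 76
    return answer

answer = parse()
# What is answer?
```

Step-by-step execution trace:
1. `parse()` calls `fetch()`.
2. In fetch: `'abc'[1.5]` raises TypeError; `except TypeError` catches it → returns 49.
3. In parse: `answer = fetch()` → answer = 49. No exception reaches parse.
4. `except Exception` is skipped; parse returns 49.
5. answer = 49.
Result: 49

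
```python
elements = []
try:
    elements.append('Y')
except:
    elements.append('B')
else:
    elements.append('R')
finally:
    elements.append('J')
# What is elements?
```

Step-by-step execution trace:
1. try: `elements.append('Y')` → elements = ['Y']. No exception raised.
2. `except` is skipped.
3. `else` runs: `elements.append('R')` → elements = ['Y', 'R'].
4. `finally` always runs: `elements.append('J')` → elements = ['Y', 'R', 'J'].
Result: ['Y', 'R', 'J']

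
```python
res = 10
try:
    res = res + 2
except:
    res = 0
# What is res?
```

Step-by-step execution trace:
1. res starts at 10.
2. try: `res = res + 2` → res = 12. No exception raised.
3. `except` is skipped.
Result: 12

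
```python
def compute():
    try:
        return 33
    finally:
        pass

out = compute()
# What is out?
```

Step-by-step execution trace:
1. `compute()` enters try: `return 33` sets pending return value 33.
2. Before returning, `finally: pass` runs (no effect).
3. compute() returns 33 → out = 33.
Result: 33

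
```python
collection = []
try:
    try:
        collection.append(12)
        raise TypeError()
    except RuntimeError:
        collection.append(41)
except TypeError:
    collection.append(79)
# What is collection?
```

Step-by-step execution trace:
1. Inner try: `collection.append(12)` → collection = [12].
2. `raise TypeError()` raises TypeError.
3. Inner `except RuntimeError` does not match TypeError; exception propagates to outer try.
4. Outer `except TypeError` matches → `collection.append(79)` → collection = [12, 79].
Result: [12, 79]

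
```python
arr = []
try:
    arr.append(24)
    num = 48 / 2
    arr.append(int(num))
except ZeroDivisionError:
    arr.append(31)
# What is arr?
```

Step-by-step execution trace:
1. try: `arr.append(24)` → arr = [24].
2. `num = 48 / 2` → num = 24.0. No exception raised.
3. `arr.append(int(num))` → arr = [24, 24].
4. `except ZeroDivisionError` is skipped (no exception was raised).
Result: [24, 24]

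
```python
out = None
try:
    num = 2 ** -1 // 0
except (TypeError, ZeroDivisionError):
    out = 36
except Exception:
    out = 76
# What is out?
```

Step-by-step execution trace:
1. `num = 2 ** -1 // 0` raises ZeroDivisionError.
2. `except (TypeError, ZeroDivisionError)` matches (ZeroDivisionError is in the tuple) → out = 36.
3. `except Exception` is not reached.
Result: 36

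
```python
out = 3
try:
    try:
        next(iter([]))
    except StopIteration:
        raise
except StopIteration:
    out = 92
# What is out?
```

Step-by-step execution trace:
1. Inner try: `next(iter([]))` raises StopIteration.
2. Inner `except StopIteration` matches; bare `raise` re-raises the same StopIteration.
3. Outer `except StopIteration` matches → out = 92.
Result: 92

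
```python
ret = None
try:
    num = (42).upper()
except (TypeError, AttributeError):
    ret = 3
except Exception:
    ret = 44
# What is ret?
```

Step-by-step execution trace:
1. `num = (42).upper()` raises AttributeError.
2. `except (TypeError, AttributeError)` matches (AttributeError is in the tuple) → ret = 3.
3. `except Exception` is not reached.
Result: 3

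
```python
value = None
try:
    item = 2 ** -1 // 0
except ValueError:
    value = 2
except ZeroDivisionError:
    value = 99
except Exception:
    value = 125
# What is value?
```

Step-by-step execution trace:
1. `item = 2 ** -1 // 0` raises ZeroDivisionError.
2. `except ValueError` does not match ZeroDivisionError; skipped.
3. `except ZeroDivisionError` matches → value = 99.
4. Remaining except clauses are skipped.
Result: 99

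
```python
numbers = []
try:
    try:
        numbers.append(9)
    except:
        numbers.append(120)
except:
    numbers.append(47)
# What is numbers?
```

Step-by-step execution trace:
1. Inner try: `numbers.append(9)` → numbers = [9]. No exception raised.
2. Inner `except` is skipped.
3. Inner try completes normally; outer `except` is skipped.
Result: [9]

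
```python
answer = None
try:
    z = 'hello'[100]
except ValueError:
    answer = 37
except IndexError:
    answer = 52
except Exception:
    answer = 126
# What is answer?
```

Step-by-step execution trace:
1. `z = 'hello'[100]` raises IndexError.
2. `except ValueError` does not match IndexError; skipped.
3. `except IndexError` matches → answer = 52.
4. Remaining except clauses are skipped.
Result: 52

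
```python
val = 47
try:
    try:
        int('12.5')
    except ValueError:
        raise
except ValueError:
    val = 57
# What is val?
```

Step-by-step execution trace:
1. Inner try: `int('12.5')` raises ValueError.
2. Inner `except ValueError` matches; bare `raise` re-raises the same ValueError.
3. Outer `except ValueError` matches → val = 57.
Result: 57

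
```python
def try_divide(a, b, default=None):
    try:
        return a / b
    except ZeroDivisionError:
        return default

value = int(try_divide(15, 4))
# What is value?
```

Step-by-step execution trace:
1. `try_divide(15, 4)` enters try: `return 15 / 4` → returns 3.75. No exception raised.
2. `except ZeroDivisionError` is skipped.
3. `int(3.75)` → 3 → value = 3.
Result: 3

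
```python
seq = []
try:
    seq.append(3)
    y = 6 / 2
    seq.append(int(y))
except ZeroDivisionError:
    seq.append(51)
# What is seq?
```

Step-by-step execution trace:
1. try: `seq.append(3)` → seq = [3].
2. `y = 6 / 2` → y = 3.0. No exception raised.
3. `seq.append(int(y))` → seq = [3, 3].
4. `except ZeroDivisionError` is skipped (no exception was raised).
Result: [3, 3]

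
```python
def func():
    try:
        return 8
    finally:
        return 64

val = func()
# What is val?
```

Step-by-step execution trace:
1. `func()` enters try: `return 8` sets pending return value 8.
2. Before returning, `finally: return 64` runs and overrides the pending return.
3. func() returns 64 → val = 64.
Result: 64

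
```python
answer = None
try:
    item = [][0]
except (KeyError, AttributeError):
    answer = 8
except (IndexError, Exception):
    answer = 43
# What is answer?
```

Step-by-step execution trace:
1. `item = [][0]` raises IndexError.
2. `except (KeyError, AttributeError)` does not match IndexError; skipped.
3. `except (IndexError, Exception)` matches (IndexError is in the tuple) → answer = 43.
Result: 43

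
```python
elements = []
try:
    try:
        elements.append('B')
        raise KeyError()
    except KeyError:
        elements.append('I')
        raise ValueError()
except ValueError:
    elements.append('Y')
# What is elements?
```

Step-by-step execution trace:
1. Inner try: `elements.append('B')` → elements = ['B'].
2. `raise KeyError()` raises KeyError.
3. Inner `except KeyError` matches → `elements.append('I')` → elements = ['B', 'I'].
4. `raise ValueError()` raises ValueError; propagates to outer try.
5. Outer `except ValueError` matches → `elements.append('Y')` → elements = ['B', 'I', 'Y'].
Result: ['B', 'I', 'Y']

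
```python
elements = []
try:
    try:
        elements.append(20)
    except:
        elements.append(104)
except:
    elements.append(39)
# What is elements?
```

Step-by-step execution trace:
1. Inner try: `elements.append(20)` → elements = [20]. No exception raised.
2. Inner `except` is skipped.
3. Inner try completes normally; outer `except` is skipped.
Result: [20]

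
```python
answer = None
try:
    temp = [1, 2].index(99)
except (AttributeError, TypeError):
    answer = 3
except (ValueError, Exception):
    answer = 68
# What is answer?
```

Step-by-step execution trace:
1. `temp = [1, 2].index(99)` raises ValueError.
2. `except (AttributeError, TypeError)` does not match ValueError; skipped.
3. `except (ValueError, Exception)` matches (ValueError is in the tuple) → answer = 68.
Result: 68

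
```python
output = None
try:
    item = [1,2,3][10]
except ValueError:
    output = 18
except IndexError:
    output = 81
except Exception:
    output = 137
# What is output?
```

Step-by-step execution trace:
1. `item = [1,2,3][10]` raises IndexError.
2. `except ValueError` does not match IndexError; skipped.
3. `except IndexError` matches → output = 81.
4. Remaining except clauses are skipped.
Result: 81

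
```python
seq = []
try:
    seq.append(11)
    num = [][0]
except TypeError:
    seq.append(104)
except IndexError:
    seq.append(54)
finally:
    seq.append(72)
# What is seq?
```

Step-by-step execution trace:
1. try: `seq.append(11)` → seq = [11].
2. `num = [][0]` raises IndexError.
3. `except TypeError` does not match IndexError; skipped.
4. `except IndexError` matches → `seq.append(54)` → seq = [11, 54].
5. finally always runs: `seq.append(72)` → seq = [11, 54, 72].
Result: [11, 54, 72]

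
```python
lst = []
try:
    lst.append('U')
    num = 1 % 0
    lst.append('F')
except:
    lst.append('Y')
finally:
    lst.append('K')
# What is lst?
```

Step-by-step execution trace:
1. try: `lst.append('U')` → lst = ['U'].
2. `num = 1 % 0` raises ZeroDivisionError; `lst.append('F')` is not reached.
3. bare `except` matches → `lst.append('Y')` → lst = ['U', 'Y'].
4. finally always runs: `lst.append('K')` → lst = ['U', 'Y', 'K'].
Result: ['U', 'Y', 'K']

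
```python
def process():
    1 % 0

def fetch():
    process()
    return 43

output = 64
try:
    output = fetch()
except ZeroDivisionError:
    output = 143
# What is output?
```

Step-by-step execution trace:
1. output starts at 64.
2. try: `fetch()` calls `process()`.
3. `process()` evaluates `1 % 0`, which raises ZeroDivisionError; it propagates through fetch (uncaught).
4. `return 43` in fetch is not reached; the assignment to output does not complete.
5. `except ZeroDivisionError` matches → output = 143.
Result: 143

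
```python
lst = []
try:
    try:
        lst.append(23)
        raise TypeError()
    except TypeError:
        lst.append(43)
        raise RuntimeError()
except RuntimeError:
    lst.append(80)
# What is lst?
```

Step-by-step execution trace:
1. Inner try: `lst.append(23)` → lst = [23].
2. `raise TypeError()` raises TypeError.
3. Inner `except TypeError` matches → `lst.append(43)` → lst = [23, 43].
4. `raise RuntimeError()` raises RuntimeError; propagates to outer try.
5. Outer `except RuntimeError` matches → `lst.append(80)` → lst = [23, 43, 80].
Result: [23, 43, 80]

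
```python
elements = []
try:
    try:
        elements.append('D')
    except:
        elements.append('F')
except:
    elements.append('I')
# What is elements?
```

Step-by-step execution trace:
1. Inner try: `elements.append('D')` → elements = ['D']. No exception raised.
2. Inner `except` is skipped.
3. Inner try completes normally; outer `except` is skipped.
Result: ['D']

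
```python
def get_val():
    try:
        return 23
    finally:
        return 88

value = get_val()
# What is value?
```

Step-by-step execution trace:
1. `get_val()` enters try: `return 23` sets pending return value 23.
2. Before returning, `finally: return 88` runs and overrides the pending return.
3. get_val() returns 88 → value = 88.
Result: 88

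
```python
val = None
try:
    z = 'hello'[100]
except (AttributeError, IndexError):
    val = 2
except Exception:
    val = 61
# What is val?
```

Step-by-step execution trace:
1. `z = 'hello'[100]` raises IndexError.
2. `except (AttributeError, IndexError)` matches (IndexError is in the tuple) → val = 2.
3. `except Exception` is not reached.
Result: 2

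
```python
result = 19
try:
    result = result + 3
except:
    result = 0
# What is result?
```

Step-by-step execution trace:
1. result starts at 19.
2. try: `result = result + 3` → result = 22. No exception raised.
3. `except` is skipped.
Result: 22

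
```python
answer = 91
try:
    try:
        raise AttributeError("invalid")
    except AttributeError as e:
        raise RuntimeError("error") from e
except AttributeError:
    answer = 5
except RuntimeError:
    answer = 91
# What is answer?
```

Step-by-step execution trace:
1. Inner try raises AttributeError; inner `except AttributeError as e` catches it.
2. `raise RuntimeError(...) from e` raises RuntimeError (AttributeError is attached as __cause__, but only RuntimeError is active).
3. Outer `except AttributeError` does not match RuntimeError; skipped.
4. Outer `except RuntimeError` matches → answer = 91.
Result: 91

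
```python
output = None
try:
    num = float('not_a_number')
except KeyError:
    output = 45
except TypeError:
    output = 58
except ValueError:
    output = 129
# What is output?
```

Step-by-step execution trace:
1. `num = float('not_a_number')` raises ValueError.
2. `except KeyError` does not match ValueError; skipped.
3. `except TypeError` does not match ValueError; skipped.
4. `except ValueError` matches → output = 129.
Result: 129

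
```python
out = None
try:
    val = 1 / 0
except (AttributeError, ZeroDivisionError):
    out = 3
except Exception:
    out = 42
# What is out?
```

Step-by-step execution trace:
1. `val = 1 / 0` raises ZeroDivisionError.
2. `except (AttributeError, ZeroDivisionError)` matches (ZeroDivisionError is in the tuple) → out = 3.
3. `except Exception` is not reached.
Result: 3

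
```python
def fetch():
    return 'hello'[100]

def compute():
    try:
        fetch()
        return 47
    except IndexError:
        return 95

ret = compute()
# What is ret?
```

Step-by-step execution trace:
1. `compute()` calls `fetch()`.
2. `fetch()` evaluates `'hello'[100]`, which raises IndexError; it propagates to the caller.
3. `return 47` is not reached.
4. `except IndexError` in compute matches → returns 95.
5. ret = 95.
Result: 95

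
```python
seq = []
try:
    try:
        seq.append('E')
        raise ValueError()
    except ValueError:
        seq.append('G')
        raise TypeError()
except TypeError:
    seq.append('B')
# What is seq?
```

Step-by-step execution trace:
1. Inner try: `seq.append('E')` → seq = ['E'].
2. `raise ValueError()` raises ValueError.
3. Inner `except ValueError` matches → `seq.append('G')` → seq = ['E', 'G'].
4. `raise TypeError()` raises TypeError; propagates to outer try.
5. Outer `except TypeError` matches → `seq.append('B')` → seq = ['E', 'G', 'B'].
Result: ['E', 'G', 'B']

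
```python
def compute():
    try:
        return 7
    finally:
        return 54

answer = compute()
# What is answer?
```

Step-by-step execution trace:
1. `compute()` enters try: `return 7` sets pending return value 7.
2. Before returning, `finally: return 54` runs and overrides the pending return.
3. compute() returns 54 → answer = 54.
Result: 54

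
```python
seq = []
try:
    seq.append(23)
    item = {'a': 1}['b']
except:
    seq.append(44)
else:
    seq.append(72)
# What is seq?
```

Step-by-step execution trace:
1. try: `seq.append(23)` → seq = [23].
2. `item = {'a': 1}['b']` raises KeyError.
3. bare `except` matches → `seq.append(44)` → seq = [23, 44].
4. `else` is skipped (an exception was raised).
Result: [23, 44]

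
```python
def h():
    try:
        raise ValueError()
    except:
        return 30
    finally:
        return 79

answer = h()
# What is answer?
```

Step-by-step execution trace:
1. `h()` enters try: `raise ValueError()` raises ValueError.
2. bare `except` matches → `return 30` sets pending return value 30.
3. Before returning, `finally: return 79` runs and overrides the pending return.
4. h() returns 79 → answer = 79.
Result: 79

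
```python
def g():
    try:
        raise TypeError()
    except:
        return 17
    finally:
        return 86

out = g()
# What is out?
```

Step-by-step execution trace:
1. `g()` enters try: `raise TypeError()` raises TypeError.
2. bare `except` matches → `return 17` sets pending return value 17.
3. Before returning, `finally: return 86` runs and overrides the pending return.
4. g() returns 86 → out = 86.
Result: 86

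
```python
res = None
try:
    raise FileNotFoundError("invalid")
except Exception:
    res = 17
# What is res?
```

Step-by-step execution trace:
1. `raise FileNotFoundError(...)` raises FileNotFoundError.
2. `except Exception` matches (FileNotFoundError is a subclass of Exception) → res = 17.
Result: 17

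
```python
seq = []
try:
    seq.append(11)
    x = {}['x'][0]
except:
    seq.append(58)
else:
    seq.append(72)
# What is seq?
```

Step-by-step execution trace:
1. try: `seq.append(11)` → seq = [11].
2. `x = {}['x'][0]` raises KeyError.
3. bare `except` matches → `seq.append(58)` → seq = [11, 58].
4. `else` is skipped (an exception was raised).
Result: [11, 58]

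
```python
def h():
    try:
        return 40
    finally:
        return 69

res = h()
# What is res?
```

Step-by-step execution trace:
1. `h()` enters try: `return 40` sets pending return value 40.
2. Before returning, `finally: return 69` runs and overrides the pending return.
3. h() returns 69 → res = 69.
Result: 69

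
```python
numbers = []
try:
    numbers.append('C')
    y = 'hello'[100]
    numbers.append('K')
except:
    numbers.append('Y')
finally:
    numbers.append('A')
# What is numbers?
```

Step-by-step execution trace:
1. try: `numbers.append('C')` → numbers = ['C'].
2. `y = 'hello'[100]` raises IndexError; `numbers.append('K')` is not reached.
3. bare `except` matches → `numbers.append('Y')` → numbers = ['C', 'Y'].
4. finally always runs: `numbers.append('A')` → numbers = ['C', 'Y', 'A'].
Result: ['C', 'Y', 'A']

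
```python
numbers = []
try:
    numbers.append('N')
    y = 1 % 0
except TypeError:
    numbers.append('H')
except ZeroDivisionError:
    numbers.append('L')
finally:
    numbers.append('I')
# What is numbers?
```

Step-by-step execution trace:
1. try: `numbers.append('N')` → numbers = ['N'].
2. `y = 1 % 0` raises ZeroDivisionError.
3. `except TypeError` does not match ZeroDivisionError; skipped.
4. `except ZeroDivisionError` matches → `numbers.append('L')` → numbers = ['N', 'L'].
5. finally always runs: `numbers.append('I')` → numbers = ['N', 'L', 'I'].
Result: ['N', 'L', 'I']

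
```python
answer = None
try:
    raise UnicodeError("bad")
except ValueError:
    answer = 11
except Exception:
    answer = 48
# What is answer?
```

Step-by-step execution trace:
1. `raise UnicodeError(...)` raises UnicodeError.
2. `except ValueError` matches (UnicodeError is a subclass of ValueError) → answer = 11.
3. `except Exception` is not reached.
Result: 11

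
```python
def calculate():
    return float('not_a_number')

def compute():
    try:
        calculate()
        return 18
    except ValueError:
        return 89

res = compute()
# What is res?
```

Step-by-step execution trace:
1. `compute()` calls `calculate()`.
2. `calculate()` evaluates `float('not_a_number')`, which raises ValueError; it propagates to the caller.
3. `return 18` is not reached.
4. `except ValueError` in compute matches → returns 89.
5. res = 89.
Result: 89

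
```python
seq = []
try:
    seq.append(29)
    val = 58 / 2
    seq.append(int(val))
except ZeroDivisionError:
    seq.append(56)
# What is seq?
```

Step-by-step execution trace:
1. try: `seq.append(29)` → seq = [29].
2. `val = 58 / 2` → val = 29.0. No exception raised.
3. `seq.append(int(val))` → seq = [29, 29].
4. `except ZeroDivisionError` is skipped (no exception was raised).
Result: [29, 29]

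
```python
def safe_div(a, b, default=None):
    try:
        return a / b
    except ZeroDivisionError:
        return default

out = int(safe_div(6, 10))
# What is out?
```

Step-by-step execution trace:
1. `safe_div(6, 10)` enters try: `return 6 / 10` → returns 0.6. No exception raised.
2. `except ZeroDivisionError` is skipped.
3. `int(0.6)` → 0 → out = 0.
Result: 0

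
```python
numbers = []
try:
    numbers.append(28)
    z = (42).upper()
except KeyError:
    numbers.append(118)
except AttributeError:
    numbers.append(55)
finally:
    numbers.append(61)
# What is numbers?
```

Step-by-step execution trace:
1. try: `numbers.append(28)` → numbers = [28].
2. `z = (42).upper()` raises AttributeError.
3. `except KeyError` does not match AttributeError; skipped.
4. `except AttributeError` matches → `numbers.append(55)` → numbers = [28, 55].
5. finally always runs: `numbers.append(61)` → numbers = [28, 55, 61].
Result: [28, 55, 61]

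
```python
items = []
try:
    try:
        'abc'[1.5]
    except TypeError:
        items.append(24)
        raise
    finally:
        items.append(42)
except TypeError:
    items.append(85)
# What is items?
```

Step-by-step execution trace:
1. Inner try: `'abc'[1.5]` raises TypeError.
2. Inner `except TypeError` matches → `items.append(24)` → items = [24].
3. bare `raise` re-raises TypeError.
4. Inner `finally` runs during unwinding: `items.append(42)` → items = [24, 42].
5. Outer `except TypeError` matches → `items.append(85)` → items = [24, 42, 85].
Result: [24, 42, 85]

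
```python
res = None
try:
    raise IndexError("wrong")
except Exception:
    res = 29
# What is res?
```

Step-by-step execution trace:
1. `raise IndexError(...)` raises IndexError.
2. `except Exception` matches (IndexError is a subclass of Exception) → res = 29.
Result: 29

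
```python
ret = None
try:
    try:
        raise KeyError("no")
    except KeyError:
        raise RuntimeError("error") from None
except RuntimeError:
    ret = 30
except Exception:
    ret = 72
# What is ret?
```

Step-by-step execution trace:
1. Inner try raises KeyError; inner `except KeyError` catches it.
2. `raise RuntimeError(...) from None` raises RuntimeError (from None suppresses __context__, but the active exception is still RuntimeError).
3. Outer `except RuntimeError` matches → ret = 30.
4. `except Exception` is not reached.
Result: 30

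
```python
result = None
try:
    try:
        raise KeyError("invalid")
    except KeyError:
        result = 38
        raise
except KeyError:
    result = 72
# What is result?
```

Step-by-step execution trace:
1. Inner try: `raise KeyError("invalid")` raises KeyError.
2. Inner `except KeyError` matches → result = 38.
3. bare `raise` re-raises the same KeyError.
4. Outer `except KeyError` matches → result = 72.
Result: 72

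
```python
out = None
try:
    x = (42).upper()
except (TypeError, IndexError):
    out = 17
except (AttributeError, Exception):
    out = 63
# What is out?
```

Step-by-step execution trace:
1. `x = (42).upper()` raises AttributeError.
2. `except (TypeError, IndexError)` does not match AttributeError; skipped.
3. `except (AttributeError, Exception)` matches (AttributeError is in the tuple) → out = 63.
Result: 63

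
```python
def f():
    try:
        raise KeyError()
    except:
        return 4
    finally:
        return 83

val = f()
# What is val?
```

Step-by-step execution trace:
1. `f()` enters try: `raise KeyError()` raises KeyError.
2. bare `except` matches → `return 4` sets pending return value 4.
3. Before returning, `finally: return 83` runs and overrides the pending return.
4. f() returns 83 → val = 83.
Result: 83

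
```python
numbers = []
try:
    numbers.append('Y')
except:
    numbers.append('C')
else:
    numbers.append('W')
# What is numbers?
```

Step-by-step execution trace:
1. try: `numbers.append('Y')` → numbers = ['Y']. No exception raised.
2. `except` is skipped.
3. `else` runs (try completed without exception): `numbers.append('W')` → numbers = ['Y', 'W'].
Result: ['Y', 'W']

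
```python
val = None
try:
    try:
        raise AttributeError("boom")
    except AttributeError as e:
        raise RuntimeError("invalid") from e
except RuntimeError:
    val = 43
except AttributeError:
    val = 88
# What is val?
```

Step-by-step execution trace:
1. Inner try raises AttributeError; inner `except AttributeError as e` catches it.
2. `raise RuntimeError(...) from e` raises RuntimeError (AttributeError is attached as __cause__, but only RuntimeError is active).
3. Outer `except RuntimeError` matches → val = 43.
4. `except AttributeError` is not reached.
Result: 43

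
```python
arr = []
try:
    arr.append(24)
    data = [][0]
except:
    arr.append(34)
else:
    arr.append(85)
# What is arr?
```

Step-by-step execution trace:
1. try: `arr.append(24)` → arr = [24].
2. `data = [][0]` raises IndexError.
3. bare `except` matches → `arr.append(34)` → arr = [24, 34].
4. `else` is skipped (an exception was raised).
Result: [24, 34]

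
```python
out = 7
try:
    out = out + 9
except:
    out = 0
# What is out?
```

Step-by-step execution trace:
1. out starts at 7.
2. try: `out = out + 9` → out = 16. No exception raised.
3. `except` is skipped.
Result: 16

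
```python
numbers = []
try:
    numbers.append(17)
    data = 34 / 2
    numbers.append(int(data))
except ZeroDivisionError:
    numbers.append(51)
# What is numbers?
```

Step-by-step execution trace:
1. try: `numbers.append(17)` → numbers = [17].
2. `data = 34 / 2` → data = 17.0. No exception raised.
3. `numbers.append(int(data))` → numbers = [17, 17].
4. `except ZeroDivisionError` is skipped (no exception was raised).
Result: [17, 17]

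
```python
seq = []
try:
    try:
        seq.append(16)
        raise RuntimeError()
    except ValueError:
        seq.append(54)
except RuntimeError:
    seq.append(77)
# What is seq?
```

Step-by-step execution trace:
1. Inner try: `seq.append(16)` → seq = [16].
2. `raise RuntimeError()` raises RuntimeError.
3. Inner `except ValueError` does not match RuntimeError; exception propagates to outer try.
4. Outer `except RuntimeError` matches → `seq.append(77)` → seq = [16, 77].
Result: [16, 77]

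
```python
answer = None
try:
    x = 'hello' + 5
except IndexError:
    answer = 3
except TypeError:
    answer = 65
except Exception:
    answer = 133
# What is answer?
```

Step-by-step execution trace:
1. `x = 'hello' + 5` raises TypeError.
2. `except IndexError` does not match TypeError; skipped.
3. `except TypeError` matches → answer = 65.
4. Remaining except clauses are skipped.
Result: 65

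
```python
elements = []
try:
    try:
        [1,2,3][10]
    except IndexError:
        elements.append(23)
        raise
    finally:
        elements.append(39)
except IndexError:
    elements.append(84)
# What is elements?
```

Step-by-step execution trace:
1. Inner try: `[1,2,3][10]` raises IndexError.
2. Inner `except IndexError` matches → `elements.append(23)` → elements = [23].
3. bare `raise` re-raises IndexError.
4. Inner `finally` runs during unwinding: `elements.append(39)` → elements = [23, 39].
5. Outer `except IndexError` matches → `elements.append(84)` → elements = [23, 39, 84].
Result: [23, 39, 84]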